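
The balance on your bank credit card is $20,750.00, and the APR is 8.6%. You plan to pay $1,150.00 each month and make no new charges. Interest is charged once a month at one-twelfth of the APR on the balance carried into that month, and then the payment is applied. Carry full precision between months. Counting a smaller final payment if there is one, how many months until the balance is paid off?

20 payments

Monthly rate r = 8.6%/12 = 0.716667% = 0.00716667.
Recurrence: B ← B·(1+r) − $1,150.00.
Month 1: interest $148.71; balance after payment $19,748.71.
Month 2: interest $141.53; balance after payment $18,740.24.
Closed form: n = −ln(1 − rB₀/P)/ln(1+r) = −ln(0.87069)/ln(1.00717) ≈ 19.391, so the balance reaches zero during payment 20.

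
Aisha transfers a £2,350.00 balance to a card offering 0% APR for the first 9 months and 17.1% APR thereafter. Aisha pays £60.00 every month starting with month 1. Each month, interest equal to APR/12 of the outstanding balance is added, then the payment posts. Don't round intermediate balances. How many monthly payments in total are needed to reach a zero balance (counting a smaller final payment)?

Promo months 1–9 at r₀ = 0%/12 = 0; months 10+ at r₁ = 17.1%/12 = 0.01425.
After month 9 (no interest yet): B = £2,350.00 − 9·£60.00 = £1,810.00.
Then at r₁ with £60.00/mo: n₂ = −ln(1 − r₁·B/P)/ln(1+r₁) ≈ 39.71 → 40 more payments.

49 payments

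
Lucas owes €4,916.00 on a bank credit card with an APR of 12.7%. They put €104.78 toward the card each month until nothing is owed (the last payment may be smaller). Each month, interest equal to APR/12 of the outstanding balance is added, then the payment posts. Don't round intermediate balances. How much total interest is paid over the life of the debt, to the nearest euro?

Monthly rate r = 12.7%/12 = 1.05833% = 0.0105833.
Payoff takes n = ⌈−ln(1 − rB₀/P)/ln(1+r)⌉ = ⌈65.186⌉ = 66 payments; the last is €19.52.
Total paid = 65·€104.78 + €19.52 = €6,830.22.
Total interest = total paid − principal = €6,830.22 − €4,916.00 = €1,914.22.

€1,914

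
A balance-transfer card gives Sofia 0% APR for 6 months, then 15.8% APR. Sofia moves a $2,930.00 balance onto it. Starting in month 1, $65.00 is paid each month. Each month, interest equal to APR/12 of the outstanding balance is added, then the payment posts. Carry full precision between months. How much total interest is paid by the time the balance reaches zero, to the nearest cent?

Promo months 1–6 at r₀ = 0%/12 = 0; months 7+ at r₁ = 15.8%/12 = 0.0131667.
After month 6 (no interest yet): B = $2,930.00 − 6·$65.00 = $2,540.00.
Then at r₁ with $65.00/mo: n₂ = −ln(1 − r₁·B/P)/ln(1+r₁) ≈ 55.24 → 56 more payments.
Total paid = 61·$65.00 + $15.79 = $3,980.79; interest = $3,980.79 − $2,930.00 = $1,050.79.

$1,050.79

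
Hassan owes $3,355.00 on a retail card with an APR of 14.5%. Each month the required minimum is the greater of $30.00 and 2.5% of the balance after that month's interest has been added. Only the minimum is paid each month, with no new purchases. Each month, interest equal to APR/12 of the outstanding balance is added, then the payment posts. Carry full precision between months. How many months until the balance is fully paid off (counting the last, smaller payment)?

133 months

Monthly rate r = 14.5%/12 = 1.20833% = 0.0120833.
While 2.5% of the post-interest balance exceeds $30.00, each month B ← (B·(1+r))·(1 − 0.025), i.e. B shrinks by the factor (1+r)·0.975 = 0.98678.
This holds for months 1–79. Entering month 80 the balance is $1,172.58; 2.5% of the post-interest balance is now below $30.00, so the flat $30.00 minimum applies from here.
From month 80 a fixed $30.00 at rate r clears $1,172.58 in 54 more payments. Total: 79 + 54 = 133 months.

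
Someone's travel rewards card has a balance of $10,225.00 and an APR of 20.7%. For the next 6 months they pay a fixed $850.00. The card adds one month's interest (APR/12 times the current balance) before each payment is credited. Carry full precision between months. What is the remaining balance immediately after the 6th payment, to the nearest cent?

$6,004.93

Monthly rate r = 20.7%/12 = 1.725% = 0.01725.
Each month: B ← B·(1+r) − $850.00.
Month 1: interest $176.38; balance after payment $9,551.38.
Month 2: interest $164.76; balance after payment $8,866.14.
Month 3: interest $152.94; balance after payment $8,169.08.
Month 4: interest $140.92; balance after payment $7,460.00.
Month 5: interest $128.69; balance after payment $6,738.69.
Month 6: interest $116.24; balance after payment $6,004.93.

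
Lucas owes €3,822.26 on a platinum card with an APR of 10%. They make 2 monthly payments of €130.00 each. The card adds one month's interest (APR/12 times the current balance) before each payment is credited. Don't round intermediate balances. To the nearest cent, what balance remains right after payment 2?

Monthly rate r = 10%/12 = 0.833333% = 0.00833333.
Each month: B ← B·(1+r) − €130.00.
Month 1: interest €31.85; balance after payment €3,724.11.
Month 2: interest €31.03; balance after payment €3,625.15.

€3,625.15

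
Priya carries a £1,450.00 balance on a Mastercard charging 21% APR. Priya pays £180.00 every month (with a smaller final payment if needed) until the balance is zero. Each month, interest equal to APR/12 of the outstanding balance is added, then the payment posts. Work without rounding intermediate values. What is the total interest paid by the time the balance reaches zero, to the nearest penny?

Monthly rate r = 21%/12 = 1.75% = 0.0175.
Payoff takes n = ⌈−ln(1 − rB₀/P)/ln(1+r)⌉ = ⌈8.759⌉ = 9 payments; the last is £136.88.
Total paid = 8·£180.00 + £136.88 = £1,576.88.
Total interest = total paid − principal = £1,576.88 − £1,450.00 = £126.88.

£126.88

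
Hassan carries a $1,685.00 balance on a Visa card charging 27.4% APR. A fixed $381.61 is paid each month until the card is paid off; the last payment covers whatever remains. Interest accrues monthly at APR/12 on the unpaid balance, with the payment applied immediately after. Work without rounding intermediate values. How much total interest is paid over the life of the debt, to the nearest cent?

$112.21

Monthly rate r = 27.4%/12 = 2.28333% = 0.0228333.
Payoff takes n = ⌈−ln(1 − rB₀/P)/ln(1+r)⌉ = ⌈4.707⌉ = 5 payments; the last is $270.77.
Total paid = 4·$381.61 + $270.77 = $1,797.21.
Total interest = total paid − principal = $1,797.21 − $1,685.00 = $112.21.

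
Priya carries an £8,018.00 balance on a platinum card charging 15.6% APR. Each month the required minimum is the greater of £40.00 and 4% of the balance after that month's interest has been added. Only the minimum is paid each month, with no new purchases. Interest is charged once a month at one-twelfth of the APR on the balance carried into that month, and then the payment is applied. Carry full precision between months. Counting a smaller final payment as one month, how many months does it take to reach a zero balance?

Monthly rate r = 15.6%/12 = 1.3% = 0.013.
While 4% of the post-interest balance exceeds £40.00, each month B ← (B·(1+r))·(1 − 0.04), i.e. B shrinks by the factor (1+r)·0.96 = 0.97248.
This holds for months 1–76. Entering month 77 the balance is £961.61; 4% of the post-interest balance is now below £40.00, so the flat £40.00 minimum applies from here.
From month 77 a fixed £40.00 at rate r clears £961.61 in 30 more payments. Total: 76 + 30 = 106 months.

106 months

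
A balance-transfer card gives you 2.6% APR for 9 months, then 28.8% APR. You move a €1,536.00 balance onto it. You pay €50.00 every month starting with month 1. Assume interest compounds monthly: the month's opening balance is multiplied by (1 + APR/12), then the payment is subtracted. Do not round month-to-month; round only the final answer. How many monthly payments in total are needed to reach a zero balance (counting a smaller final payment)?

Promo months 1–9 at r₀ = 2.6%/12 = 0.00216667; months 10+ at r₁ = 28.8%/12 = 0.024.
After month 9: iterate B ← B·(1+r₀) − €50.00 for 9 months → €1,112.29.
Then at r₁ with €50.00/mo: n₂ = −ln(1 − r₁·B/P)/ln(1+r₁) ≈ 32.19 → 33 more payments.

42 months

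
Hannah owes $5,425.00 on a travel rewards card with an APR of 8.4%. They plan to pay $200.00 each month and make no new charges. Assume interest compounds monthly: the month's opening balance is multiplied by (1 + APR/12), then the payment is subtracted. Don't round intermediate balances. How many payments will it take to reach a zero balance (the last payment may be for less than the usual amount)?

Monthly rate r = 8.4%/12 = 0.7% = 0.007.
Recurrence: B ← B·(1+r) − $200.00.
Month 1: interest $37.98; balance after payment $5,262.98.
Month 2: interest $36.84; balance after payment $5,099.82.
Closed form: n = −ln(1 − rB₀/P)/ln(1+r) = −ln(0.81012)/ln(1.007) ≈ 30.186, so the balance reaches zero during payment 31.

31 months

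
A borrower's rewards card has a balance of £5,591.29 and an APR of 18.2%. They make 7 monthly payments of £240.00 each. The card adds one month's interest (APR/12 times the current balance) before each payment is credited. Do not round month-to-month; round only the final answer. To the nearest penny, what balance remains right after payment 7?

Monthly rate r = 18.2%/12 = 1.51667% = 0.0151667.
Each month: B ← B·(1+r) − £240.00.
Month 1: interest £84.80; balance after payment £5,436.09.
Month 2: interest £82.45; balance after payment £5,278.54.
Month 3: interest £80.06; balance after payment £5,118.60.
Month 4: interest £77.63; balance after payment £4,956.23.
Month 5: interest £75.17; balance after payment £4,791.40.
Month 6: interest £72.67; balance after payment £4,624.07.
Month 7: interest £70.13; balance after payment £4,454.20.

£4,454.20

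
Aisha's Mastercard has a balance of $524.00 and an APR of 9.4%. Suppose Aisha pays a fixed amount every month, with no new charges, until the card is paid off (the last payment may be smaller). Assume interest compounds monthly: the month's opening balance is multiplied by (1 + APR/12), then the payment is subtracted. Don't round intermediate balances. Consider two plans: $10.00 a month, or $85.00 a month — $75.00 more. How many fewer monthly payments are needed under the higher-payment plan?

Monthly rate r = 9.4%/12 = 0.783333% = 0.00783333.
At $10.00/mo: n = ⌈−ln(1 − rB₀/P)/ln(1+r)⌉ = 68 payments (last $7.23); total interest = total paid − $524.00 = $153.23.
At $85.00/mo: 7 payments (last $29.25); total interest $15.25.
Payments saved = 68 − 7 = 61.

61 fewer payments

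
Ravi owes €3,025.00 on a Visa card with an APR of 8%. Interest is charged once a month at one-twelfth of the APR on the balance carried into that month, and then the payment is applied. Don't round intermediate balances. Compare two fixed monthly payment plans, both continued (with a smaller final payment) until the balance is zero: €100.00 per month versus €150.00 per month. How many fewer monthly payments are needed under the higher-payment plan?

12 fewer payments

Monthly rate r = 8%/12 = 0.666667% = 0.00666667.
At €100.00/mo: n = ⌈−ln(1 − rB₀/P)/ln(1+r)⌉ = 34 payments (last €89.72); total interest = total paid − €3,025.00 = €364.72.
At €150.00/mo: 22 payments (last €109.55); total interest €234.55.
Payments saved = 34 − 22 = 12.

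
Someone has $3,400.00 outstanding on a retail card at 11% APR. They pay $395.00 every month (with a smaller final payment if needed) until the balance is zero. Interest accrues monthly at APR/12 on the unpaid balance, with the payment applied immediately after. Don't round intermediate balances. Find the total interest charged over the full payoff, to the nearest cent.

Monthly rate r = 11%/12 = 0.916667% = 0.00916667.
Payoff takes n = ⌈−ln(1 − rB₀/P)/ln(1+r)⌉ = ⌈9.007⌉ = 10 payments; the last is $2.86.
Total paid = 9·$395.00 + $2.86 = $3,557.86.
Total interest = total paid − principal = $3,557.86 − $3,400.00 = $157.86.

$157.86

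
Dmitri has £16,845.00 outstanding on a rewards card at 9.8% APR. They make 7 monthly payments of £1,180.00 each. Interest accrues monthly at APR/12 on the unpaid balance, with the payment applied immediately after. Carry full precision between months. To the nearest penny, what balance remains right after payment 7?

Monthly rate r = 9.8%/12 = 0.816667% = 0.00816667.
Each month: B ← B·(1+r) − £1,180.00.
Month 1: interest £137.57; balance after payment £15,802.57.
Month 2: interest £129.05; balance after payment £14,751.62.
Month 3: interest £120.47; balance after payment £13,692.09.
Month 4: interest £111.82; balance after payment £12,623.91.
Month 5: interest £103.10; balance after payment £11,547.01.
Month 6: interest £94.30; balance after payment £10,461.31.
Month 7: interest £85.43; balance after payment £9,366.74.

£9,366.74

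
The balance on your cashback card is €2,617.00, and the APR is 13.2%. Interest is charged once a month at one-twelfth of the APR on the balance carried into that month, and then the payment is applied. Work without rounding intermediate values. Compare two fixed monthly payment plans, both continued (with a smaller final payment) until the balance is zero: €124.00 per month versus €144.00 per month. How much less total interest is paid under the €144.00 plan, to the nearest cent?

Monthly rate r = 13.2%/12 = 1.1% = 0.011.
At €124.00/mo: n = ⌈−ln(1 − rB₀/P)/ln(1+r)⌉ = 25 payments (last €18.29); total interest = total paid − €2,617.00 = €377.29.
At €144.00/mo: 21 payments (last €55.89); total interest €318.89.
Interest saved = €377.29 − €318.89 = €58.40.

€58.40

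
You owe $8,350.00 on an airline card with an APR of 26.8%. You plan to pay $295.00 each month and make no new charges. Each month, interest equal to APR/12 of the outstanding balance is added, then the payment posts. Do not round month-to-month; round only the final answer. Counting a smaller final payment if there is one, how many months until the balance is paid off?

46 months

Monthly rate r = 26.8%/12 = 2.23333% = 0.0223333.
Recurrence: B ← B·(1+r) − $295.00.
Month 1: interest $186.48; balance after payment $8,241.48.
Month 2: interest $184.06; balance after payment $8,130.54.
Closed form: n = −ln(1 − rB₀/P)/ln(1+r) = −ln(0.36785)/ln(1.02233) ≈ 45.278, so the balance reaches zero during payment 46.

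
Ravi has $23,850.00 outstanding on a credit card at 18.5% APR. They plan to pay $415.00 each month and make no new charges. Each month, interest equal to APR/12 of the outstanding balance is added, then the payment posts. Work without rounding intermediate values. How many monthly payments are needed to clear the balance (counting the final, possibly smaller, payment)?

Monthly rate r = 18.5%/12 = 1.54167% = 0.0154167.
Recurrence: B ← B·(1+r) − $415.00.
Month 1: interest $367.69; balance after payment $23,802.69.
Month 2: interest $366.96; balance after payment $23,754.65.
Closed form: n = −ln(1 − rB₀/P)/ln(1+r) = −ln(0.11401)/ln(1.01542) ≈ 141.937, so the balance reaches zero during payment 142.

142 months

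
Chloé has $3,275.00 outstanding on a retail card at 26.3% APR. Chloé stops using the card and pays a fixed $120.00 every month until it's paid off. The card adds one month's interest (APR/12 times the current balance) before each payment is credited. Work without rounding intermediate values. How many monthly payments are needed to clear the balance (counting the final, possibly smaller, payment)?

43 months

Monthly rate r = 26.3%/12 = 2.19167% = 0.0219167.
Recurrence: B ← B·(1+r) − $120.00.
Month 1: interest $71.78; balance after payment $3,226.78.
Month 2: interest $70.72; balance after payment $3,177.50.
Closed form: n = −ln(1 − rB₀/P)/ln(1+r) = −ln(0.40186)/ln(1.02192) ≈ 42.051, so the balance reaches zero during payment 43.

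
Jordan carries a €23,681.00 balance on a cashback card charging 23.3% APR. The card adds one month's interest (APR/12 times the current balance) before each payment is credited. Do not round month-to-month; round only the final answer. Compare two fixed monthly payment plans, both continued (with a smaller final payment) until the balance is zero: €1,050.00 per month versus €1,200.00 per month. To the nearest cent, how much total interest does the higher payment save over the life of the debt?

€1,304.44

Monthly rate r = 23.3%/12 = 1.94167% = 0.0194167.
At €1,050.00/mo: n = ⌈−ln(1 − rB₀/P)/ln(1+r)⌉ = 30 payments (last €1,005.49); total interest = total paid − €23,681.00 = €7,774.49.
At €1,200.00/mo: 26 payments (last €151.05); total interest €6,470.05.
Interest saved = €7,774.49 − €6,470.05 = €1,304.44.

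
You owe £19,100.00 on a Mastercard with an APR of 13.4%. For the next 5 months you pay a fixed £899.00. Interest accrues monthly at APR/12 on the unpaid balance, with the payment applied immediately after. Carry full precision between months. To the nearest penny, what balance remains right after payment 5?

Monthly rate r = 13.4%/12 = 1.11667% = 0.0111667.
Each month: B ← B·(1+r) − £899.00.
Month 1: interest £213.28; balance after payment £18,414.28.
Month 2: interest £205.63; balance after payment £17,720.91.
Month 3: interest £197.88; balance after payment £17,019.79.
Month 4: interest £190.05; balance after payment £16,310.85.
Month 5: interest £182.14; balance after payment £15,593.99.

£15,593.99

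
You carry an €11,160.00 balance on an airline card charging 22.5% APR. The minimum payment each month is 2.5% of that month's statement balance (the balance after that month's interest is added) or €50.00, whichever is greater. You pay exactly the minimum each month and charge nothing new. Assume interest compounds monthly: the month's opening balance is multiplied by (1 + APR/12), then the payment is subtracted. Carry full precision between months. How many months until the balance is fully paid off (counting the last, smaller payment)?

330 months

Monthly rate r = 22.5%/12 = 1.875% = 0.01875.
While 2.5% of the post-interest balance exceeds €50.00, each month B ← (B·(1+r))·(1 − 0.025), i.e. B shrinks by the factor (1+r)·0.975 = 0.99328.
This holds for months 1–258. Entering month 259 the balance is €1,960.20; 2.5% of the post-interest balance is now below €50.00, so the flat €50.00 minimum applies from here.
From month 259 a fixed €50.00 at rate r clears €1,960.20 in 72 more payments. Total: 258 + 72 = 330 months.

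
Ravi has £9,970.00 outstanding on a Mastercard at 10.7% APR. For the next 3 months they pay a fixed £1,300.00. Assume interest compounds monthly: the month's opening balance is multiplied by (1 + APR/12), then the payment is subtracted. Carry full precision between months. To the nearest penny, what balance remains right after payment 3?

Monthly rate r = 10.7%/12 = 0.891667% = 0.00891667.
Each month: B ← B·(1+r) − £1,300.00.
Month 1: interest £88.90; balance after payment £8,758.90.
Month 2: interest £78.10; balance after payment £7,537.00.
Month 3: interest £67.20; balance after payment £6,304.20.

£6,304.20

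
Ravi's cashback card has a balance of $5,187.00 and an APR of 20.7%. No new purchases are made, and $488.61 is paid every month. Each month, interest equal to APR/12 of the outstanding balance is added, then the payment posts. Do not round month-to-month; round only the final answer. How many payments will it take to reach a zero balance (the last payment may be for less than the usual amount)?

Monthly rate r = 20.7%/12 = 1.725% = 0.01725.
Recurrence: B ← B·(1+r) − $488.61.
Month 1: interest $89.48; balance after payment $4,787.87.
Month 2: interest $82.59; balance after payment $4,381.85.
Closed form: n = −ln(1 − rB₀/P)/ln(1+r) = −ln(0.81688)/ln(1.01725) ≈ 11.826, so the balance reaches zero during payment 12.

12 payments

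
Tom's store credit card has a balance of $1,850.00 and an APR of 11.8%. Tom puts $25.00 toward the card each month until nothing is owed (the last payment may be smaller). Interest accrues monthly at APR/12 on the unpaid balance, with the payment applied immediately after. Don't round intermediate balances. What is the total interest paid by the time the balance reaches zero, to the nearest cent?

$1,473.18

Monthly rate r = 11.8%/12 = 0.983333% = 0.00983333.
Payoff takes n = ⌈−ln(1 − rB₀/P)/ln(1+r)⌉ = ⌈132.927⌉ = 133 payments; the last is $23.18.
Total paid = 132·$25.00 + $23.18 = $3,323.18.
Total interest = total paid − principal = $3,323.18 − $1,850.00 = $1,473.18.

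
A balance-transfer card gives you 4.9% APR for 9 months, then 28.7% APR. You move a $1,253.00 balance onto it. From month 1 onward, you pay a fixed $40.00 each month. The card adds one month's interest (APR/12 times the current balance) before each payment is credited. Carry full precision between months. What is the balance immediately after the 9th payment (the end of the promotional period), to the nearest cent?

Promo months 1–9 at r₀ = 4.9%/12 = 0.00408333; months 10+ at r₁ = 28.7%/12 = 0.0239167.
After month 9: iterate B ← B·(1+r₀) − $40.00 for 9 months → $933.87.

$933.87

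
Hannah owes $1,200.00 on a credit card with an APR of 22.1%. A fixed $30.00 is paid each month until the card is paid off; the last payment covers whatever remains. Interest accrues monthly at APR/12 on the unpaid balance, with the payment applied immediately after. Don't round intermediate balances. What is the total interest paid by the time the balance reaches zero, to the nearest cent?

Monthly rate r = 22.1%/12 = 1.84167% = 0.0184167.
Payoff takes n = ⌈−ln(1 − rB₀/P)/ln(1+r)⌉ = ⌈73.118⌉ = 74 payments; the last is $3.56.
Total paid = 73·$30.00 + $3.56 = $2,193.56.
Total interest = total paid − principal = $2,193.56 − $1,200.00 = $993.56.

$993.56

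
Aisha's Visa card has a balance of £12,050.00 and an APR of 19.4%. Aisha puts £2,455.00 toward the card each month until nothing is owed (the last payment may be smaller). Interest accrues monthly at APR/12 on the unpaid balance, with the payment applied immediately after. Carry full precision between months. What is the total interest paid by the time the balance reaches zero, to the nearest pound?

Monthly rate r = 19.4%/12 = 1.61667% = 0.0161667.
Payoff takes n = ⌈−ln(1 − rB₀/P)/ln(1+r)⌉ = ⌈5.155⌉ = 6 payments; the last is £383.79.
Total paid = 5·£2,455.00 + £383.79 = £12,658.79.
Total interest = total paid − principal = £12,658.79 − £12,050.00 = £608.79.

£609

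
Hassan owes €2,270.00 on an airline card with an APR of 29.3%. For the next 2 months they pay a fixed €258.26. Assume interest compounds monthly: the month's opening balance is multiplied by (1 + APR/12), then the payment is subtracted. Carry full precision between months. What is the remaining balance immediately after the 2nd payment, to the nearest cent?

Monthly rate r = 29.3%/12 = 2.44167% = 0.0244167.
Each month: B ← B·(1+r) − €258.26.
Month 1: interest €55.43; balance after payment €2,067.17.
Month 2: interest €50.47; balance after payment €1,859.38.

€1,859.38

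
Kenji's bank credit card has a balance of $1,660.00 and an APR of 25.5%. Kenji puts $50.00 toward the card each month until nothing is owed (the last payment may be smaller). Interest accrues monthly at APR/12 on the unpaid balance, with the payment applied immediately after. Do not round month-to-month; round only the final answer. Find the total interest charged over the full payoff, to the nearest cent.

$1,246.93

Monthly rate r = 25.5%/12 = 2.125% = 0.02125.
Payoff takes n = ⌈−ln(1 − rB₀/P)/ln(1+r)⌉ = ⌈58.137⌉ = 59 payments; the last is $6.93.
Total paid = 58·$50.00 + $6.93 = $2,906.93.
Total interest = total paid − principal = $2,906.93 − $1,660.00 = $1,246.93.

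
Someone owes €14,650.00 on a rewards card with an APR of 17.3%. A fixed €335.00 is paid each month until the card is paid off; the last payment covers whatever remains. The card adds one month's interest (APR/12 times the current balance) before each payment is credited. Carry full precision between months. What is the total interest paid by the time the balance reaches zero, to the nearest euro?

€8,649

Monthly rate r = 17.3%/12 = 1.44167% = 0.0144167.
Payoff takes n = ⌈−ln(1 − rB₀/P)/ln(1+r)⌉ = ⌈69.548⌉ = 70 payments; the last is €184.30.
Total paid = 69·€335.00 + €184.30 = €23,299.30.
Total interest = total paid − principal = €23,299.30 − €14,650.00 = €8,649.30.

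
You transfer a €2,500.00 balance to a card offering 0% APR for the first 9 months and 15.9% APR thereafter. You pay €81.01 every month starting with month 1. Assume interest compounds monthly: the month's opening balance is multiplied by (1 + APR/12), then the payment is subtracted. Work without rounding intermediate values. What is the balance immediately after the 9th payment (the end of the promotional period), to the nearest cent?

€1,770.91

Promo months 1–9 at r₀ = 0%/12 = 0; months 10+ at r₁ = 15.9%/12 = 0.01325.
After month 9 (no interest yet): B = €2,500.00 − 9·€81.01 = €1,770.91.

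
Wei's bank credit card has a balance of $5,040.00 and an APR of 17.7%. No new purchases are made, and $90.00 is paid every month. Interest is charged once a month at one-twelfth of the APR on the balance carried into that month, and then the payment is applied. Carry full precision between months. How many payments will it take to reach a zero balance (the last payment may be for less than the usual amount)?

Monthly rate r = 17.7%/12 = 1.475% = 0.01475.
Recurrence: B ← B·(1+r) − $90.00.
Month 1: interest $74.34; balance after payment $5,024.34.
Month 2: interest $74.11; balance after payment $5,008.45.
Closed form: n = −ln(1 − rB₀/P)/ln(1+r) = −ln(0.174)/ln(1.01475) ≈ 119.428, so the balance reaches zero during payment 120.

120 payments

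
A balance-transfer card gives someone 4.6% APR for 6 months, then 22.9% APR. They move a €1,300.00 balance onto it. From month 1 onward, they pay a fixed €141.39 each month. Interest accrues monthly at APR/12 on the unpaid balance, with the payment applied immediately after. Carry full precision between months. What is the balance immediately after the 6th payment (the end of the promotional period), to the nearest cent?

€473.68

Promo months 1–6 at r₀ = 4.6%/12 = 0.00383333; months 7+ at r₁ = 22.9%/12 = 0.0190833.
After month 6: iterate B ← B·(1+r₀) − €141.39 for 6 months → €473.68.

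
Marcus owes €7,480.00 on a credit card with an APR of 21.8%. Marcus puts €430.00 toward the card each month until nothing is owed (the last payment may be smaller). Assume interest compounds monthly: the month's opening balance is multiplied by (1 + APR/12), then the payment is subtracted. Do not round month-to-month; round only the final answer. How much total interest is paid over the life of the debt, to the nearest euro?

€1,592

Monthly rate r = 21.8%/12 = 1.81667% = 0.0181667.
Payoff takes n = ⌈−ln(1 − rB₀/P)/ln(1+r)⌉ = ⌈21.097⌉ = 22 payments; the last is €41.99.
Total paid = 21·€430.00 + €41.99 = €9,071.99.
Total interest = total paid − principal = €9,071.99 − €7,480.00 = €1,591.99.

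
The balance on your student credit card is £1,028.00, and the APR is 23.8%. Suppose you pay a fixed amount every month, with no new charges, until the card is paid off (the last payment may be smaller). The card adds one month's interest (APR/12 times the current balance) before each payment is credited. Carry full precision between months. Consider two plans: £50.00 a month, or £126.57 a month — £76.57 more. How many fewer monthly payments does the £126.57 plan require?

Monthly rate r = 23.8%/12 = 1.98333% = 0.0198333.
At £50.00/mo: n = ⌈−ln(1 − rB₀/P)/ln(1+r)⌉ = 27 payments (last £33.83); total interest = total paid − £1,028.00 = £305.83.
At £126.57/mo: 9 payments (last £119.51); total interest £104.07.
Payments saved = 27 − 9 = 18.

18 fewer payments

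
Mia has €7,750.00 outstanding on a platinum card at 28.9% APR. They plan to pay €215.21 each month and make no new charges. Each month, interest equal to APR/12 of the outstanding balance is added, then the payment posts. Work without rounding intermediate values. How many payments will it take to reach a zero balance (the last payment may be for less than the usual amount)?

85 months

Monthly rate r = 28.9%/12 = 2.40833% = 0.0240833.
Recurrence: B ← B·(1+r) − €215.21.
Month 1: interest €186.65; balance after payment €7,721.44.
Month 2: interest €185.96; balance after payment €7,692.18.
Closed form: n = −ln(1 − rB₀/P)/ln(1+r) = −ln(0.13273)/ln(1.02408) ≈ 84.859, so the balance reaches zero during payment 85.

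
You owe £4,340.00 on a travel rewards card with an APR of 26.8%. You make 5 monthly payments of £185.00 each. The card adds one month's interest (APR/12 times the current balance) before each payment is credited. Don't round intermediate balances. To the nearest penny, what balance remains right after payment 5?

Monthly rate r = 26.8%/12 = 2.23333% = 0.0223333.
Each month: B ← B·(1+r) − £185.00.
Month 1: interest £96.93; balance after payment £4,251.93.
Month 2: interest £94.96; balance after payment £4,161.89.
Month 3: interest £92.95; balance after payment £4,069.84.
Month 4: interest £90.89; balance after payment £3,975.73.
Month 5: interest £88.79; balance after payment £3,879.52.

£3,879.52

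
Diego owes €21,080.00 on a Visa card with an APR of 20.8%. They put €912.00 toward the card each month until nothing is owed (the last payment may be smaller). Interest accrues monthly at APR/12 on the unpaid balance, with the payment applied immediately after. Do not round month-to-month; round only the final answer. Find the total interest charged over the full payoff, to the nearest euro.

€6,088

Monthly rate r = 20.8%/12 = 1.73333% = 0.0173333.
Payoff takes n = ⌈−ln(1 − rB₀/P)/ln(1+r)⌉ = ⌈29.788⌉ = 30 payments; the last is €719.79.
Total paid = 29·€912.00 + €719.79 = €27,167.79.
Total interest = total paid − principal = €27,167.79 − €21,080.00 = €6,087.79.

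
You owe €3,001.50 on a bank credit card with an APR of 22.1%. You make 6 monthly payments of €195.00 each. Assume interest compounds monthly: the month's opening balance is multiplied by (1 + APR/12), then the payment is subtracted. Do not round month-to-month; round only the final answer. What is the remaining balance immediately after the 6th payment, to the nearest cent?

€2,123.61

Monthly rate r = 22.1%/12 = 1.84167% = 0.0184167.
Each month: B ← B·(1+r) − €195.00.
Month 1: interest €55.28; balance after payment €2,861.78.
Month 2: interest €52.70; balance after payment €2,719.48.
Month 3: interest €50.08; balance after payment €2,574.57.
Month 4: interest €47.41; balance after payment €2,426.98.
Month 5: interest €44.70; balance after payment €2,276.68.
Month 6: interest €41.93; balance after payment €2,123.61.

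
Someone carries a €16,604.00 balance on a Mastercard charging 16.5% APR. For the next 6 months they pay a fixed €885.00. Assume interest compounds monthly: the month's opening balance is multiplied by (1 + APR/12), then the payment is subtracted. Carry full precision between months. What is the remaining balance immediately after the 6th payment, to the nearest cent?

€12,525.88

Monthly rate r = 16.5%/12 = 1.375% = 0.01375.
Each month: B ← B·(1+r) − €885.00.
Month 1: interest €228.31; balance after payment €15,947.31.
Month 2: interest €219.28; balance after payment €15,281.58.
Month 3: interest €210.12; balance after payment €14,606.70.
Month 4: interest €200.84; balance after payment €13,922.54.
Month 5: interest €191.43; balance after payment €13,228.98.
Month 6: interest €181.90; balance after payment €12,525.88.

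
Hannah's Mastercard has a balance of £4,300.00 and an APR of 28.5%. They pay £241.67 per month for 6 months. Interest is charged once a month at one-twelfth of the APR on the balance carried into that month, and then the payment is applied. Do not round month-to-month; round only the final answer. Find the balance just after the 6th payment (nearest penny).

£3,411.41

Monthly rate r = 28.5%/12 = 2.375% = 0.02375.
Each month: B ← B·(1+r) − £241.67.
Month 1: interest £102.12; balance after payment £4,160.45.
Month 2: interest £98.81; balance after payment £4,017.60.
Month 3: interest £95.42; balance after payment £3,871.34.
Month 4: interest £91.94; balance after payment £3,721.62.
Month 5: interest £88.39; balance after payment £3,568.34.
Month 6: interest £84.75; balance after payment £3,411.41.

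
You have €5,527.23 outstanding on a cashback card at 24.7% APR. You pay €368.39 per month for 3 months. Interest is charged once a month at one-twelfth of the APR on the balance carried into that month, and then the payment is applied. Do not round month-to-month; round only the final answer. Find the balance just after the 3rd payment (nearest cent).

Monthly rate r = 24.7%/12 = 2.05833% = 0.0205833.
Each month: B ← B·(1+r) − €368.39.
Month 1: interest €113.77; balance after payment €5,272.61.
Month 2: interest €108.53; balance after payment €5,012.75.
Month 3: interest €103.18; balance after payment €4,747.54.

€4,747.54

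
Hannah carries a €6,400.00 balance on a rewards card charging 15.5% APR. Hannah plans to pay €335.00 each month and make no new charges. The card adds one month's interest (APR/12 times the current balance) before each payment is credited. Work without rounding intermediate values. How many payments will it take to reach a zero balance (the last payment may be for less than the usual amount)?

Monthly rate r = 15.5%/12 = 1.29167% = 0.0129167.
Recurrence: B ← B·(1+r) − €335.00.
Month 1: interest €82.67; balance after payment €6,147.67.
Month 2: interest €79.41; balance after payment €5,892.07.
Closed form: n = −ln(1 − rB₀/P)/ln(1+r) = −ln(0.75323)/ln(1.01292) ≈ 22.080, so the balance reaches zero during payment 23.

23 payments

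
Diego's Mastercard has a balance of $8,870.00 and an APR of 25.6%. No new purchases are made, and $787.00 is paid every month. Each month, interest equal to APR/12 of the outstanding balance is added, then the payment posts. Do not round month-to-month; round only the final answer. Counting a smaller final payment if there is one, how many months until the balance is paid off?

Monthly rate r = 25.6%/12 = 2.13333% = 0.0213333.
Recurrence: B ← B·(1+r) − $787.00.
Month 1: interest $189.23; balance after payment $8,272.23.
Month 2: interest $176.47; balance after payment $7,661.70.
Closed form: n = −ln(1 − rB₀/P)/ln(1+r) = −ln(0.75956)/ln(1.02133) ≈ 13.028, so the balance reaches zero during payment 14.

14 payments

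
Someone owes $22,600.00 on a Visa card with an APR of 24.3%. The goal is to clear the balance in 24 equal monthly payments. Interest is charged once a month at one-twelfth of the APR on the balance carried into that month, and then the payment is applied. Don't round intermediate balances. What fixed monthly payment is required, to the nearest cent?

Monthly rate r = 24.3%/12 = 2.025% = 0.02025.
Level-payment amortization: P = B₀·r / (1 − (1+r)^(−n)) = 22600.00·0.02025 / (1 − 1.02025^(−24)).
Denominator 1 − (1+r)^(−24) = 0.381924516.
P = 457.65 / 0.381924516 ≈ 1198.27.

$1,198.27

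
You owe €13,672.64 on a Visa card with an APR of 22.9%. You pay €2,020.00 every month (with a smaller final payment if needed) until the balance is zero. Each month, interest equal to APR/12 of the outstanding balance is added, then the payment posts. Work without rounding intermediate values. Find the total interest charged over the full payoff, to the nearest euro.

Monthly rate r = 22.9%/12 = 1.90833% = 0.0190833.
Payoff takes n = ⌈−ln(1 − rB₀/P)/ln(1+r)⌉ = ⌈7.316⌉ = 8 payments; the last is €643.32.
Total paid = 7·€2,020.00 + €643.32 = €14,783.32.
Total interest = total paid − principal = €14,783.32 − €13,672.64 = €1,110.68.

€1,111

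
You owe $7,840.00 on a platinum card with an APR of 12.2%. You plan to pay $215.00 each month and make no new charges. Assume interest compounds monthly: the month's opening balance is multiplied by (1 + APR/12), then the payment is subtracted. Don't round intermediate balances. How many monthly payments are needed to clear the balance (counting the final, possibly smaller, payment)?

46 months

Monthly rate r = 12.2%/12 = 1.01667% = 0.0101667.
Recurrence: B ← B·(1+r) − $215.00.
Month 1: interest $79.71; balance after payment $7,704.71.
Month 2: interest $78.33; balance after payment $7,568.04.
Closed form: n = −ln(1 − rB₀/P)/ln(1+r) = −ln(0.62927)/ln(1.01017) ≈ 45.791, so the balance reaches zero during payment 46.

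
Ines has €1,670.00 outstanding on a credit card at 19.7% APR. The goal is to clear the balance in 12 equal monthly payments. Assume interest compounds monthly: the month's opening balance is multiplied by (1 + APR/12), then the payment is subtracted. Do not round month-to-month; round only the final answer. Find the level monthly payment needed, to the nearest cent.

€154.46

Monthly rate r = 19.7%/12 = 1.64167% = 0.0164167.
Level-payment amortization: P = B₀·r / (1 − (1+r)^(−n)) = 1670.00·0.0164167 / (1 − 1.01642^(−12)).
Denominator 1 − (1+r)^(−12) = 0.177494773.
P = 27.4158 / 0.177494773 ≈ 154.46.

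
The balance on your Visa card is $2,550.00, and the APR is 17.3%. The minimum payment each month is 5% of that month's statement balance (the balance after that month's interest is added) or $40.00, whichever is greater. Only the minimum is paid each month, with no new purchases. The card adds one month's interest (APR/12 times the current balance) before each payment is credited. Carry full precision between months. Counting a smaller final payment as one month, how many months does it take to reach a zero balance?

56 months

Monthly rate r = 17.3%/12 = 1.44167% = 0.0144167.
While 5% of the post-interest balance exceeds $40.00, each month B ← (B·(1+r))·(1 − 0.05), i.e. B shrinks by the factor (1+r)·0.95 = 0.9637.
This holds for months 1–32. Entering month 33 the balance is $780.94; 5% of the post-interest balance is now below $40.00, so the flat $40.00 minimum applies from here.
From month 33 a fixed $40.00 at rate r clears $780.94 in 24 more payments. Total: 32 + 24 = 56 months.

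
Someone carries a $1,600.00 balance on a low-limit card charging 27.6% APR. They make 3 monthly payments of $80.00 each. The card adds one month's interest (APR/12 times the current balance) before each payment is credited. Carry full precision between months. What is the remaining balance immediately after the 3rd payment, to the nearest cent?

$1,467.40

Monthly rate r = 27.6%/12 = 2.3% = 0.023.
Each month: B ← B·(1+r) − $80.00.
Month 1: interest $36.80; balance after payment $1,556.80.
Month 2: interest $35.81; balance after payment $1,512.61.
Month 3: interest $34.79; balance after payment $1,467.40.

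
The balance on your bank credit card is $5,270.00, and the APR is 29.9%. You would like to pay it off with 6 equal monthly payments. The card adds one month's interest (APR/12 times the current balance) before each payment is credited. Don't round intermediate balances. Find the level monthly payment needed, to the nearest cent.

$956.50

Monthly rate r = 29.9%/12 = 2.49167% = 0.0249167.
Level-payment amortization: P = B₀·r / (1 − (1+r)^(−n)) = 5270.00·0.0249167 / (1 − 1.02492^(−6)).
Denominator 1 − (1+r)^(−6) = 0.137282382.
P = 131.311 / 0.137282382 ≈ 956.50.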